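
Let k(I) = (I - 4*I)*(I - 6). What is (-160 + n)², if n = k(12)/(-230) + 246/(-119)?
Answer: 4862192581444/187279225 ≈ 25962.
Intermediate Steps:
k(I) = -3*I*(-6 + I) (k(I) = (-3*I)*(-6 + I) = -3*I*(-6 + I))
n = -15438/13685 (n = (3*12*(6 - 1*12))/(-230) + 246/(-119) = (3*12*(6 - 12))*(-1/230) + 246*(-1/119) = (3*12*(-6))*(-1/230) - 246/119 = -216*(-1/230) - 246/119 = 108/115 - 246/119 = -15438/13685 ≈ -1.1281)
(-160 + n)² = (-160 - 15438/13685)² = (-2205038/13685)² = 4862192581444/187279225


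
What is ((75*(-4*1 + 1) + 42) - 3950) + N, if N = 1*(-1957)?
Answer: -6090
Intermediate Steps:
N = -1957
((75*(-4*1 + 1) + 42) - 3950) + N = ((75*(-4*1 + 1) + 42) - 3950) - 1957 = ((75*(-4 + 1) + 42) - 3950) - 1957 = ((75*(-3) + 42) - 3950) - 1957 = ((-225 + 42) - 3950) - 1957 = (-183 - 3950) - 1957 = -4133 - 1957 = -6090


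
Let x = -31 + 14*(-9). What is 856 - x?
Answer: 1013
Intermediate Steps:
x = -157 (x = -31 - 126 = -157)
856 - x = 856 - 1*(-157) = 856 + 157 = 1013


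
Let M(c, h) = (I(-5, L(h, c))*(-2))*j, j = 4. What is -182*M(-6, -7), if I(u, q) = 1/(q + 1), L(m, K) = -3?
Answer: -728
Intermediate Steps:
I(u, q) = 1/(1 + q)
M(c, h) = 4 (M(c, h) = (-2/(1 - 3))*4 = (-2/(-2))*4 = -½*(-2)*4 = 1*4 = 4)
-182*M(-6, -7) = -182*4 = -728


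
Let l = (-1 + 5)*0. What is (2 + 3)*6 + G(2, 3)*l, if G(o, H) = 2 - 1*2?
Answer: 30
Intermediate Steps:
G(o, H) = 0 (G(o, H) = 2 - 2 = 0)
l = 0 (l = 4*0 = 0)
(2 + 3)*6 + G(2, 3)*l = (2 + 3)*6 + 0*0 = 5*6 + 0 = 30 + 0 = 30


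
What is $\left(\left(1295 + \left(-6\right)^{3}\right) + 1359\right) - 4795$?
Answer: $-2357$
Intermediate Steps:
$\left(\left(1295 + \left(-6\right)^{3}\right) + 1359\right) - 4795 = \left(\left(1295 - 216\right) + 1359\right) - 4795 = \left(1079 + 1359\right) - 4795 = 2438 - 4795 = -2357$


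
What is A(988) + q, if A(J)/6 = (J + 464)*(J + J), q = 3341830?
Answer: 20556742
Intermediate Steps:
A(J) = 12*J*(464 + J) (A(J) = 6*((J + 464)*(J + J)) = 6*((464 + J)*(2*J)) = 6*(2*J*(464 + J)) = 12*J*(464 + J))
A(988) + q = 12*988*(464 + 988) + 3341830 = 12*988*1452 + 3341830 = 17214912 + 3341830 = 20556742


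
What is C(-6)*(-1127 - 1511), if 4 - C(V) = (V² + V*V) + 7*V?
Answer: 68588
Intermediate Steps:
C(V) = 4 - 7*V - 2*V² (C(V) = 4 - ((V² + V*V) + 7*V) = 4 - ((V² + V²) + 7*V) = 4 - (2*V² + 7*V) = 4 + (-7*V - 2*V²) = 4 - 7*V - 2*V²)
C(-6)*(-1127 - 1511) = (4 - 7*(-6) - 2*(-6)²)*(-1127 - 1511) = (4 + 42 - 2*36)*(-2638) = (4 + 42 - 72)*(-2638) = -26*(-2638) = 68588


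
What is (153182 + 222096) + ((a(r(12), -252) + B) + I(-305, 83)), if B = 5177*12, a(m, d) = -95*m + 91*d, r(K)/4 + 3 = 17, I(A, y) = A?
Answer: 408845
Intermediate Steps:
r(K) = 56 (r(K) = -12 + 4*17 = -12 + 68 = 56)
B = 62124
(153182 + 222096) + ((a(r(12), -252) + B) + I(-305, 83)) = (153182 + 222096) + (((-95*56 + 91*(-252)) + 62124) - 305) = 375278 + (((-5320 - 22932) + 62124) - 305) = 375278 + ((-28252 + 62124) - 305) = 375278 + (33872 - 305) = 375278 + 33567 = 408845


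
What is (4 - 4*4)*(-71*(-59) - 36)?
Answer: -49836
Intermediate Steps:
(4 - 4*4)*(-71*(-59) - 36) = (4 - 16)*(4189 - 36) = -12*4153 = -49836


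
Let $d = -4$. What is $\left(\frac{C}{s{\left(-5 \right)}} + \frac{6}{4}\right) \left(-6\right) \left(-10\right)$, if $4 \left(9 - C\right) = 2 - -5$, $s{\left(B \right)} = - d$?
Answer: $\frac{795}{4} \approx 198.75$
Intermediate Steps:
$s{\left(B \right)} = 4$ ($s{\left(B \right)} = \left(-1\right) \left(-4\right) = 4$)
$C = \frac{29}{4}$ ($C = 9 - \frac{2 - -5}{4} = 9 - \frac{2 + 5}{4} = 9 - \frac{7}{4} = \frac{29}{4} \approx 7.25$)
$\left(\frac{C}{s{\left(-5 \right)}} + \frac{6}{4}\right) \left(-6\right) \left(-10\right) = \left(\frac{29}{4 \cdot 4} + \frac{6}{4}\right) \left(-6\right) \left(-10\right) = \left(\frac{29}{4} \cdot \frac{1}{4} + 6 \cdot \frac{1}{4}\right) \left(-6\right) \left(-10\right) = \left(\frac{29}{16} + \frac{3}{2}\right) \left(-6\right) \left(-10\right) = \frac{53}{16} \left(-6\right) \left(-10\right) = \left(- \frac{159}{8}\right) \left(-10\right) = \frac{795}{4}$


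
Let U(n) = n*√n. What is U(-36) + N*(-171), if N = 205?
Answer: -35055 - 216*I ≈ -35055.0 - 216.0*I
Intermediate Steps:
U(n) = n^(3/2)
U(-36) + N*(-171) = (-36)^(3/2) + 205*(-171) = -216*I - 35055 = -35055 - 216*I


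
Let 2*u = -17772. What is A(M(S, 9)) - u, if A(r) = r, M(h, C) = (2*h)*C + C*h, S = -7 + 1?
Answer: 8724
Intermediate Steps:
S = -6
u = -8886 (u = (½)*(-17772) = -8886)
M(h, C) = 3*C*h (M(h, C) = 2*C*h + C*h = 3*C*h)
A(M(S, 9)) - u = 3*9*(-6) - 1*(-8886) = -162 + 8886 = 8724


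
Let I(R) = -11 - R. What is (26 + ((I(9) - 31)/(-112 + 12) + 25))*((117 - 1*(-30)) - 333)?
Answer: -479043/50 ≈ -9580.9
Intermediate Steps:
(26 + ((I(9) - 31)/(-112 + 12) + 25))*((117 - 1*(-30)) - 333) = (26 + (((-11 - 1*9) - 31)/(-112 + 12) + 25))*((117 - 1*(-30)) - 333) = (26 + (((-11 - 9) - 31)/(-100) + 25))*((117 + 30) - 333) = (26 + ((-20 - 31)*(-1/100) + 25))*(147 - 333) = (26 + (-51*(-1/100) + 25))*(-186) = (26 + (51/100 + 25))*(-186) = (26 + 2551/100)*(-186) = (5151/100)*(-186) = -479043/50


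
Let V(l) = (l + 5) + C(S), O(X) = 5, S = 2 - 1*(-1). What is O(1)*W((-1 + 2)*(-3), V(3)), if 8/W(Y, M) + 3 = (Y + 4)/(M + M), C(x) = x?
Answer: -176/13 ≈ -13.538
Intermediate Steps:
S = 3 (S = 2 + 1 = 3)
V(l) = 8 + l (V(l) = (l + 5) + 3 = (5 + l) + 3 = 8 + l)
W(Y, M) = 8/(-3 + (4 + Y)/(2*M)) (W(Y, M) = 8/(-3 + (Y + 4)/(M + M)) = 8/(-3 + (4 + Y)/((2*M))) = 8/(-3 + (4 + Y)*(1/(2*M))) = 8/(-3 + (4 + Y)/(2*M)))
O(1)*W((-1 + 2)*(-3), V(3)) = 5*(16*(8 + 3)/(4 + (-1 + 2)*(-3) - 6*(8 + 3))) = 5*(16*11/(4 + 1*(-3) - 6*11)) = 5*(16*11/(4 - 3 - 66)) = 5*(16*11/(-65)) = 5*(16*11*(-1/65)) = 5*(-176/65) = -176/13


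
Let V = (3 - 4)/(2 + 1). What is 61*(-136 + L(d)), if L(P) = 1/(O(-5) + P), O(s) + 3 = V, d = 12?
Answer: -215513/26 ≈ -8289.0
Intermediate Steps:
V = -⅓ (V = -1/3 = -1*⅓ = -⅓ ≈ -0.33333)
O(s) = -10/3 (O(s) = -3 - ⅓ = -10/3)
L(P) = 1/(-10/3 + P)
61*(-136 + L(d)) = 61*(-136 + 3/(-10 + 3*12)) = 61*(-136 + 3/(-10 + 36)) = 61*(-136 + 3/26) = 61*(-3533/26) = -215513/26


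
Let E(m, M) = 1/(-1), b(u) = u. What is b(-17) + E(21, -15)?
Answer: -18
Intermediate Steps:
E(m, M) = -1
b(-17) + E(21, -15) = -17 - 1 = -18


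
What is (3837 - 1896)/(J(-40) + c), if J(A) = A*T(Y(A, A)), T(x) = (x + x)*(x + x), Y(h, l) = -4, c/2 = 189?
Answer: -1941/2182 ≈ -0.88955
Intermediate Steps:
c = 378 (c = 2*189 = 378)
T(x) = 4*x² (T(x) = (2*x)*(2*x) = 4*x²)
J(A) = 64*A (J(A) = A*(4*(-4)²) = A*(4*16) = A*64 = 64*A)
(3837 - 1896)/(J(-40) + c) = (3837 - 1896)/(64*(-40) + 378) = 1941/(-2560 + 378) = 1941/(-2182) = 1941*(-1/2182) = -1941/2182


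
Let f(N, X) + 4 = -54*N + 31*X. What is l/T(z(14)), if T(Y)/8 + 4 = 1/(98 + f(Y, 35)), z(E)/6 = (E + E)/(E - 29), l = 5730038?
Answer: -25553104461/142684 ≈ -1.7909e+5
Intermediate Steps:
z(E) = 12*E/(-29 + E) (z(E) = 6*((E + E)/(E - 29)) = 6*((2*E)/(-29 + E)) = 6*(2*E/(-29 + E)) = 12*E/(-29 + E))
f(N, X) = -4 - 54*N + 31*X (f(N, X) = -4 + (-54*N + 31*X) = -4 - 54*N + 31*X)
T(Y) = -32 + 8/(1179 - 54*Y) (T(Y) = -32 + 8/(98 + (-4 - 54*Y + 31*35)) = -32 + 8/(98 + (-4 - 54*Y + 1085)) = -32 + 8/(98 + (1081 - 54*Y)) = -32 + 8/(1179 - 54*Y))
l/T(z(14)) = 5730038/((8*(4715 - 2592*14/(-29 + 14))/(9*(-131 + 6*(12*14/(-29 + 14)))))) = 5730038/((8*(4715 - 2592*14/(-15))/(9*(-131 + 6*(12*14/(-15)))))) = 5730038/((8*(4715 - 2592*14*(-1)/15)/(9*(-131 + 6*(12*14*(-1/15)))))) = 5730038/((8*(4715 - 216*(-56/5))/(9*(-131 + 6*(-56/5))))) = 5730038/((8*(4715 + 12096/5)/(9*(-131 - 336/5)))) = 5730038/(((8/9)*(35671/5)/(-991/5))) = 5730038/(((8/9)*(-5/991)*(35671/5))) = 5730038/(-285368/8919) = 5730038*(-8919/285368) = -25553104461/142684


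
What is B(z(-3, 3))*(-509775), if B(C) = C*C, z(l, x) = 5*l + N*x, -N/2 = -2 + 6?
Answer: -775367775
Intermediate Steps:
N = -8 (N = -2*(-2 + 6) = -2*4 = -8)
z(l, x) = -8*x + 5*l (z(l, x) = 5*l - 8*x = -8*x + 5*l)
B(C) = C²
B(z(-3, 3))*(-509775) = (-8*3 + 5*(-3))²*(-509775) = (-24 - 15)²*(-509775) = (-39)²*(-509775) = 1521*(-509775) = -775367775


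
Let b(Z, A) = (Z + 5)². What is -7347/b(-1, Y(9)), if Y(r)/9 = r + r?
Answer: -7347/16 ≈ -459.19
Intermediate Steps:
Y(r) = 18*r (Y(r) = 9*(r + r) = 9*(2*r) = 18*r)
b(Z, A) = (5 + Z)²
-7347/b(-1, Y(9)) = -7347/(5 - 1)² = -7347/(4²) = -7347/16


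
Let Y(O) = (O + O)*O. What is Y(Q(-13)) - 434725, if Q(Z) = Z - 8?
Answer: -433843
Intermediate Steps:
Q(Z) = -8 + Z
Y(O) = 2*O**2 (Y(O) = (2*O)*O = 2*O**2)
Y(Q(-13)) - 434725 = 2*(-8 - 13)**2 - 434725 = 2*(-21)**2 - 434725 = 2*441 - 434725 = 882 - 434725 = -433843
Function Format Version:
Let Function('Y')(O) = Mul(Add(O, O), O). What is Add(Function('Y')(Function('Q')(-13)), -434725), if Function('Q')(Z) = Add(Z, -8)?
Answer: -433843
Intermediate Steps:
Function('Q')(Z) = Add(-8, Z)
Function('Y')(O) = Mul(2, Pow(O, 2)) (Function('Y')(O) = Mul(Mul(2, O), O) = Mul(2, Pow(O, 2)))
Add(Function('Y')(Function('Q')(-13)), -434725) = Add(Mul(2, Pow(Add(-8, -13), 2)), -434725) = Add(Mul(2, Pow(-21, 2)), -434725) = Add(Mul(2, 441), -434725) = Add(882, -434725) = -433843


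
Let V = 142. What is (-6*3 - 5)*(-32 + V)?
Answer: -2530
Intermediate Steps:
(-6*3 - 5)*(-32 + V) = (-6*3 - 5)*(-32 + 142) = (-18 - 5)*110 = -23*110 = -2530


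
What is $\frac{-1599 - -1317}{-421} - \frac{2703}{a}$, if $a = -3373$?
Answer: $\frac{2089149}{1420033} \approx 1.4712$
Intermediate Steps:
$\frac{-1599 - -1317}{-421} - \frac{2703}{a} = \frac{-1599 - -1317}{-421} - \frac{2703}{-3373} = \left(-1599 + 1317\right) \left(- \frac{1}{421}\right) - - \frac{2703}{3373} = \left(-282\right) \left(- \frac{1}{421}\right) + \frac{2703}{3373} = \frac{282}{421} + \frac{2703}{3373} = \frac{2089149}{1420033}$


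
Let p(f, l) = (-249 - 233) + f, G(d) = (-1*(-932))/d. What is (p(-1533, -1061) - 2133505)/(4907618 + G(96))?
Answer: -10250496/23556613 ≈ -0.43514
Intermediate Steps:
G(d) = 932/d
p(f, l) = -482 + f
(p(-1533, -1061) - 2133505)/(4907618 + G(96)) = ((-482 - 1533) - 2133505)/(4907618 + 932/96) = (-2015 - 2133505)/(4907618 + 932*(1/96)) = -2135520/(4907618 + 233/24) = -2135520/117783065/24 = -2135520*24/117783065 = -10250496/23556613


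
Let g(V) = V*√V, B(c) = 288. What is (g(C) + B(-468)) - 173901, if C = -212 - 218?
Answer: -173613 - 430*I*√430 ≈ -1.7361e+5 - 8916.7*I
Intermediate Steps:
C = -430
g(V) = V^(3/2)
(g(C) + B(-468)) - 173901 = ((-430)^(3/2) + 288) - 173901 = (-430*I*√430 + 288) - 173901 = (288 - 430*I*√430) - 173901 = -173613 - 430*I*√430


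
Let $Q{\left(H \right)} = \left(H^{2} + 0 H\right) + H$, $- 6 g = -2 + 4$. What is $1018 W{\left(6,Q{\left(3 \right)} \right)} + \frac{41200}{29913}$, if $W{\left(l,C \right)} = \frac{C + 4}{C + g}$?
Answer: $\frac{1463110832}{1046955} \approx 1397.5$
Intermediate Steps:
$g = - \frac{1}{3}$ ($g = - \frac{-2 + 4}{6} = \left(- \frac{1}{6}\right) 2 = - \frac{1}{3} \approx -0.33333$)
$Q{\left(H \right)} = H + H^{2}$ ($Q{\left(H \right)} = \left(H^{2} + 0\right) + H = H^{2} + H = H + H^{2}$)
$W{\left(l,C \right)} = \frac{4 + C}{- \frac{1}{3} + C}$ ($W{\left(l,C \right)} = \frac{C + 4}{C - \frac{1}{3}} = \frac{4 + C}{- \frac{1}{3} + C}$)
$1018 W{\left(6,Q{\left(3 \right)} \right)} + \frac{41200}{29913} = 1018 \frac{3 \left(4 + 3 \left(1 + 3\right)\right)}{-1 + 3 \cdot 3 \left(1 + 3\right)} + \frac{41200}{29913} = 1018 \frac{3 \left(4 + 3 \cdot 4\right)}{-1 + 3 \cdot 3 \cdot 4} + 41200 \cdot \frac{1}{29913} = 1018 \frac{3 \left(4 + 12\right)}{-1 + 3 \cdot 12} + \frac{41200}{29913} = 1018 \cdot 3 \frac{1}{-1 + 36} \cdot 16 + \frac{41200}{29913} = 1018 \cdot 3 \cdot \frac{1}{35} \cdot 16 + \frac{41200}{29913} = 1018 \cdot \frac{48}{35} + \frac{41200}{29913} = \frac{48864}{35} + \frac{41200}{29913} = \frac{1463110832}{1046955}$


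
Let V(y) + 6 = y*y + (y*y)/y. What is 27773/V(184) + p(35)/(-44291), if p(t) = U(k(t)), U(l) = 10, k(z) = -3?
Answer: 94596431/115953838 ≈ 0.81581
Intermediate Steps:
V(y) = -6 + y + y² (V(y) = -6 + (y*y + (y*y)/y) = -6 + (y² + y²/y) = -6 + (y² + y) = -6 + (y + y²) = -6 + y + y²)
p(t) = 10
27773/V(184) + p(35)/(-44291) = 27773/(-6 + 184 + 184²) + 10/(-44291) = 27773/(-6 + 184 + 33856) + 10*(-1/44291) = 27773/34034 - 10/44291 = 94596431/115953838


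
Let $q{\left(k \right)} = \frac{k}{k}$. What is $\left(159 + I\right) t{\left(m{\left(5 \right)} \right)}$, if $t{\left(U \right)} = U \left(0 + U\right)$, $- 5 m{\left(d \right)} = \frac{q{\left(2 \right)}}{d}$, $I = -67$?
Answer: $\frac{92}{625} \approx 0.1472$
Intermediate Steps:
$q{\left(k \right)} = 1$
$m{\left(d \right)} = - \frac{1}{5 d}$ ($m{\left(d \right)} = - \frac{1 \frac{1}{d}}{5} = - \frac{1}{5 d}$)
$t{\left(U \right)} = U^{2}$ ($t{\left(U \right)} = U U = U^{2}$)
$\left(159 + I\right) t{\left(m{\left(5 \right)} \right)} = \left(159 - 67\right) \left(- \frac{1}{5 \cdot 5}\right)^{2} = 92 \left(\left(- \frac{1}{5}\right) \frac{1}{5}\right)^{2} = 92 \left(- \frac{1}{25}\right)^{2} = 92 \cdot \frac{1}{625} = \frac{92}{625}$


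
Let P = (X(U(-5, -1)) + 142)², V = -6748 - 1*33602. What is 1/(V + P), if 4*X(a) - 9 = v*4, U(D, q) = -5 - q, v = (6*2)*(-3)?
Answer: -16/458111 ≈ -3.4926e-5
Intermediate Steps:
v = -36 (v = 12*(-3) = -36)
X(a) = -135/4 (X(a) = 9/4 + (-36*4)/4 = 9/4 + (¼)*(-144) = 9/4 - 36 = -135/4)
V = -40350 (V = -6748 - 33602 = -40350)
P = 187489/16 (P = (-135/4 + 142)² = (433/4)² = 187489/16 ≈ 11718.)
1/(V + P) = 1/(-40350 + 187489/16) = 1/(-458111/16) = -16/458111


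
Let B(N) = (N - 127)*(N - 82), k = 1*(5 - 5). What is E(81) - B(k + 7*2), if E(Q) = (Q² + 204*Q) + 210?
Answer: 15611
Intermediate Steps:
E(Q) = 210 + Q² + 204*Q
k = 0 (k = 1*0 = 0)
B(N) = (-127 + N)*(-82 + N)
E(81) - B(k + 7*2) = (210 + 81² + 204*81) - (10414 + (0 + 7*2)² - 209*(0 + 7*2)) = (210 + 6561 + 16524) - (10414 + (0 + 14)² - 209*(0 + 14)) = 23295 - (10414 + 14² - 209*14) = 23295 - (10414 + 196 - 2926) = 23295 - 1*7684 = 23295 - 7684 = 15611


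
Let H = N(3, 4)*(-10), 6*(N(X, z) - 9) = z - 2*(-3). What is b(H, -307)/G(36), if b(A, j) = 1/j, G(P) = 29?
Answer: -1/8903 ≈ -0.00011232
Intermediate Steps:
N(X, z) = 10 + z/6 (N(X, z) = 9 + (z - 2*(-3))/6 = 9 + (z + 6)/6 = 9 + (6 + z)/6 = 9 + (1 + z/6) = 10 + z/6)
H = -320/3 (H = (10 + (⅙)*4)*(-10) = (10 + ⅔)*(-10) = (32/3)*(-10) = -320/3 ≈ -106.67)
b(H, -307)/G(36) = 1/(-307*29) = -1/307*1/29 = -1/8903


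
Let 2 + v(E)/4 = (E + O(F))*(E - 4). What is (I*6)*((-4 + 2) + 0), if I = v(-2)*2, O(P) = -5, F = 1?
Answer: -3840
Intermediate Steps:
v(E) = -8 + 4*(-5 + E)*(-4 + E) (v(E) = -8 + 4*((E - 5)*(E - 4)) = -8 + 4*((-5 + E)*(-4 + E)) = -8 + 4*(-5 + E)*(-4 + E))
I = 320 (I = (72 - 36*(-2) + 4*(-2)²)*2 = (72 + 72 + 4*4)*2 = (72 + 72 + 16)*2 = 160*2 = 320)
(I*6)*((-4 + 2) + 0) = (320*6)*((-4 + 2) + 0) = 1920*(-2 + 0) = 1920*(-2) = -3840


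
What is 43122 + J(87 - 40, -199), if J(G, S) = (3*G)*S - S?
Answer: 15262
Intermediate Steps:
J(G, S) = -S + 3*G*S (J(G, S) = 3*G*S - S = -S + 3*G*S)
43122 + J(87 - 40, -199) = 43122 - 199*(-1 + 3*(87 - 40)) = 43122 - 199*(-1 + 3*47) = 43122 - 199*(-1 + 141) = 43122 - 199*140 = 43122 - 27860 = 15262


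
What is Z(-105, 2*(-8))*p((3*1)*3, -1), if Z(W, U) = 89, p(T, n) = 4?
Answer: 356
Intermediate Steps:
Z(-105, 2*(-8))*p((3*1)*3, -1) = 89*4 = 356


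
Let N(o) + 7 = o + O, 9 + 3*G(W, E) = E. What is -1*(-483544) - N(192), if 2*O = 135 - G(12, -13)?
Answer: 2899727/6 ≈ 4.8329e+5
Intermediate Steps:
G(W, E) = -3 + E/3
O = 427/6 (O = (135 - (-3 + (1/3)*(-13)))/2 = (135 - (-3 - 13/3))/2 = (135 - 1*(-22/3))/2 = (135 + 22/3)/2 = (1/2)*(427/3) = 427/6 ≈ 71.167)
N(o) = 385/6 + o (N(o) = -7 + (o + 427/6) = -7 + (427/6 + o) = 385/6 + o)
-1*(-483544) - N(192) = -1*(-483544) - (385/6 + 192) = 483544 - 1*1537/6 = 483544 - 1537/6 = 2899727/6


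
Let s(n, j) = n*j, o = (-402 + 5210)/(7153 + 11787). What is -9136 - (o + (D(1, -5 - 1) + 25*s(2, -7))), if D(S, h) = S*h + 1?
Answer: -41579237/4735 ≈ -8781.3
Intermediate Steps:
o = 1202/4735 (o = 4808/18940 = 4808*(1/18940) = 1202/4735 ≈ 0.25385)
D(S, h) = 1 + S*h
s(n, j) = j*n
-9136 - (o + (D(1, -5 - 1) + 25*s(2, -7))) = -9136 - (1202/4735 + ((1 + 1*(-5 - 1)) + 25*(-7*2))) = -9136 - (1202/4735 + ((1 + 1*(-6)) + 25*(-14))) = -9136 - (1202/4735 + ((1 - 6) - 350)) = -9136 - (1202/4735 + (-5 - 350)) = -9136 - (1202/4735 - 355) = -9136 - 1*(-1679723/4735) = -9136 + 1679723/4735 = -41579237/4735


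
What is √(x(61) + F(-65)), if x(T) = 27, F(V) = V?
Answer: I*√38 ≈ 6.1644*I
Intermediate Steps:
√(x(61) + F(-65)) = √(27 - 65) = √(-38) = I*√38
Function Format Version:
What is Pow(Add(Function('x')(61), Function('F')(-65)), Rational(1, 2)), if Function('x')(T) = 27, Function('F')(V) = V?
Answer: Mul(I, Pow(38, Rational(1, 2))) ≈ Mul(6.1644, I)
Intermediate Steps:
Pow(Add(Function('x')(61), Function('F')(-65)), Rational(1, 2)) = Pow(Add(27, -65), Rational(1, 2)) = Pow(-38, Rational(1, 2)) = Mul(I, Pow(38, Rational(1, 2)))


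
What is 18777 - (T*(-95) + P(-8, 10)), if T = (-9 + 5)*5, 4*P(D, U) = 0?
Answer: 16877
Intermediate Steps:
P(D, U) = 0 (P(D, U) = (¼)*0 = 0)
T = -20 (T = -4*5 = -20)
18777 - (T*(-95) + P(-8, 10)) = 18777 - (-20*(-95) + 0) = 18777 - (1900 + 0) = 18777 - 1*1900 = 18777 - 1900 = 16877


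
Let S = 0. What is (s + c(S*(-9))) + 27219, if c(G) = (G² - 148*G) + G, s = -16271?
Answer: 10948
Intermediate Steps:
c(G) = G² - 147*G
(s + c(S*(-9))) + 27219 = (-16271 + (0*(-9))*(-147 + 0*(-9))) + 27219 = (-16271 + 0*(-147 + 0)) + 27219 = (-16271 + 0*(-147)) + 27219 = (-16271 + 0) + 27219 = -16271 + 27219 = 10948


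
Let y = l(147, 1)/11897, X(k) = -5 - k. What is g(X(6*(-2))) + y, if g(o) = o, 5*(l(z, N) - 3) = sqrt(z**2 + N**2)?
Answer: 83282/11897 + sqrt(21610)/59485 ≈ 7.0027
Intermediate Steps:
l(z, N) = 3 + sqrt(N**2 + z**2)/5 (l(z, N) = 3 + sqrt(z**2 + N**2)/5 = 3 + sqrt(N**2 + z**2)/5)
y = 3/11897 + sqrt(21610)/59485 (y = (3 + sqrt(1**2 + 147**2)/5)/11897 = (3 + sqrt(1 + 21609)/5)*(1/11897) = (3 + sqrt(21610)/5)*(1/11897) = 3/11897 + sqrt(21610)/59485 ≈ 0.0027234)
g(X(6*(-2))) + y = (-5 - 6*(-2)) + (3/11897 + sqrt(21610)/59485) = (-5 - 1*(-12)) + (3/11897 + sqrt(21610)/59485) = (-5 + 12) + (3/11897 + sqrt(21610)/59485) = 7 + (3/11897 + sqrt(21610)/59485) = 83282/11897 + sqrt(21610)/59485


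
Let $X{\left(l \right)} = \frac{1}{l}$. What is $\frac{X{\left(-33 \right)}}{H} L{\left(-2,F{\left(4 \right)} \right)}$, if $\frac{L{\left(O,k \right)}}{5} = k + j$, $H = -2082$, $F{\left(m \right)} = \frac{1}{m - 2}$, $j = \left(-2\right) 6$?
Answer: $- \frac{115}{137412} \approx -0.0008369$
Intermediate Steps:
$j = -12$
$F{\left(m \right)} = \frac{1}{-2 + m}$
$L{\left(O,k \right)} = -60 + 5 k$ ($L{\left(O,k \right)} = 5 \left(k - 12\right) = 5 \left(-12 + k\right) = -60 + 5 k$)
$\frac{X{\left(-33 \right)}}{H} L{\left(-2,F{\left(4 \right)} \right)} = \frac{1}{\left(-33\right) \left(-2082\right)} \left(-60 + \frac{5}{-2 + 4}\right) = \left(- \frac{1}{33}\right) \left(- \frac{1}{2082}\right) \left(-60 + \frac{5}{2}\right) = \frac{-60 + 5 \cdot \frac{1}{2}}{68706} = \frac{-60 + \frac{5}{2}}{68706} = \frac{1}{68706} \left(- \frac{115}{2}\right) = - \frac{115}{137412}$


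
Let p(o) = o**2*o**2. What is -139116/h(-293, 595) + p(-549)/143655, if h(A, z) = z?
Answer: 59050644981/93415 ≈ 6.3213e+5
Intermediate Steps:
p(o) = o**4
-139116/h(-293, 595) + p(-549)/143655 = -139116/595 + (-549)**4/143655 = -139116*1/595 + 90842562801*(1/143655) = -139116/595 + 496407447/785 = 59050644981/93415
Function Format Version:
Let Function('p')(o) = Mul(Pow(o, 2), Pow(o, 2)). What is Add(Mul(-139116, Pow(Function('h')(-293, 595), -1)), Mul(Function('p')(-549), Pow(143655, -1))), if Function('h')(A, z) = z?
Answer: Rational(59050644981, 93415) ≈ 6.3213e+5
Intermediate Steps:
Function('p')(o) = Pow(o, 4)
Add(Mul(-139116, Pow(Function('h')(-293, 595), -1)), Mul(Function('p')(-549), Pow(143655, -1))) = Add(Mul(-139116, Pow(595, -1)), Mul(Pow(-549, 4), Pow(143655, -1))) = Add(Mul(-139116, Rational(1, 595)), Mul(90842562801, Rational(1, 143655))) = Add(Rational(-139116, 595), Rational(496407447, 785)) = Rational(59050644981, 93415)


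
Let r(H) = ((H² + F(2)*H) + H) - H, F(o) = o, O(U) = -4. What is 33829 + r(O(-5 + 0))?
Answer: 33837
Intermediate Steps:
r(H) = H² + 2*H (r(H) = ((H² + 2*H) + H) - H = (H² + 3*H) - H = H² + 2*H)
33829 + r(O(-5 + 0)) = 33829 - 4*(2 - 4) = 33829 - 4*(-2) = 33829 + 8 = 33837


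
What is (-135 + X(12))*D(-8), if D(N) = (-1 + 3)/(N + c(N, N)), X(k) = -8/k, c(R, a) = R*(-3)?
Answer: -407/24 ≈ -16.958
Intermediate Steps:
c(R, a) = -3*R
D(N) = -1/N (D(N) = (-1 + 3)/(N - 3*N) = 2/((-2*N)) = 2*(-1/(2*N)) = -1/N)
(-135 + X(12))*D(-8) = (-135 - 8/12)*(-1/(-8)) = (-135 - 8*1/12)*(-1*(-⅛)) = (-135 - ⅔)*(⅛) = -407/3*⅛ = -407/24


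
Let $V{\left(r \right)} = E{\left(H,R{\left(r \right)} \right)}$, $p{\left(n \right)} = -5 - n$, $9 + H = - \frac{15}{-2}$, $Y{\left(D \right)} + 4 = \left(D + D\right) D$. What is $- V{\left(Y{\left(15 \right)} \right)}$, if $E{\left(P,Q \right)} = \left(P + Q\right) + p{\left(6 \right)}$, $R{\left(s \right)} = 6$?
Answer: $\frac{13}{2} \approx 6.5$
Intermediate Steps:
$Y{\left(D \right)} = -4 + 2 D^{2}$ ($Y{\left(D \right)} = -4 + \left(D + D\right) D = -4 + 2 D D = -4 + 2 D^{2}$)
$H = - \frac{3}{2}$ ($H = -9 - \frac{15}{-2} = -9 - - \frac{15}{2} = -9 + \frac{15}{2} = - \frac{3}{2} \approx -1.5$)
$E{\left(P,Q \right)} = -11 + P + Q$ ($E{\left(P,Q \right)} = \left(P + Q\right) - 11 = -11 + P + Q$)
$V{\left(r \right)} = - \frac{13}{2}$ ($V{\left(r \right)} = -11 - \frac{3}{2} + 6 = - \frac{13}{2}$)
$- V{\left(Y{\left(15 \right)} \right)} = \left(-1\right) \left(- \frac{13}{2}\right) = \frac{13}{2}$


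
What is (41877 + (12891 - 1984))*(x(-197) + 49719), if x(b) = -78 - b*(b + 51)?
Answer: 1102077136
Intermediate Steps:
x(b) = -78 - b*(51 + b)
(41877 + (12891 - 1984))*(x(-197) + 49719) = (41877 + (12891 - 1984))*((-78 - 1*(-197)² - 51*(-197)) + 49719) = (41877 + 10907)*((-78 - 1*38809 + 10047) + 49719) = 52784*((-78 - 38809 + 10047) + 49719) = 52784*(-28840 + 49719) = 52784*20879 = 1102077136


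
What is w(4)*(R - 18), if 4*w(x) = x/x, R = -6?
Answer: -6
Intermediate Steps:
w(x) = 1/4 (w(x) = (x/x)/4 = (1/4)*1 = 1/4)
w(4)*(R - 18) = (-6 - 18)/4 = (1/4)*(-24) = -6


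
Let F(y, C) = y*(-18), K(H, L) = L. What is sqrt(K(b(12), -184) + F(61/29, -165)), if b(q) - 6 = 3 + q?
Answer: I*sqrt(186586)/29 ≈ 14.895*I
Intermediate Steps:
b(q) = 9 + q (b(q) = 6 + (3 + q) = 9 + q)
F(y, C) = -18*y
sqrt(K(b(12), -184) + F(61/29, -165)) = sqrt(-184 - 1098/29) = sqrt(-6434/29) = I*sqrt(186586)/29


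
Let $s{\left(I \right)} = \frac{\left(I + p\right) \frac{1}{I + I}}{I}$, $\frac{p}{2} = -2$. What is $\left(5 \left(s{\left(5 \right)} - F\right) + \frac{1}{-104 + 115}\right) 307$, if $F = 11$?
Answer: $- \frac{1850903}{110} \approx -16826.0$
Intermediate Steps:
$p = -4$ ($p = 2 \left(-2\right) = -4$)
$s{\left(I \right)} = \frac{-4 + I}{2 I^{2}}$ ($s{\left(I \right)} = \frac{\left(I - 4\right) \frac{1}{I + I}}{I} = \frac{\left(-4 + I\right) \frac{1}{2 I}}{I} = \frac{\frac{1}{2} \frac{1}{I} \left(-4 + I\right)}{I} = \frac{-4 + I}{2 I^{2}}$)
$\left(5 \left(s{\left(5 \right)} - F\right) + \frac{1}{-104 + 115}\right) 307 = \left(5 \left(\frac{-4 + 5}{2 \cdot 25} - 11\right) + \frac{1}{-104 + 115}\right) 307 = \left(5 \left(\frac{1}{2} \cdot \frac{1}{25} \cdot 1 - 11\right) + \frac{1}{11}\right) 307 = \left(5 \left(\frac{1}{50} - 11\right) + \frac{1}{11}\right) 307 = \left(5 \left(- \frac{549}{50}\right) + \frac{1}{11}\right) 307 = \left(- \frac{549}{10} + \frac{1}{11}\right) 307 = \left(- \frac{6029}{110}\right) 307 = - \frac{1850903}{110}$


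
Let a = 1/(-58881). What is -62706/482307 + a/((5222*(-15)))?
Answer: -1967410869259/15132459983130 ≈ -0.13001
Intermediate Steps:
a = -1/58881 ≈ -1.6983e-5
-62706/482307 + a/((5222*(-15))) = -62706/482307 - 1/(58881*(5222*(-15))) = -62706*1/482307 - 1/58881/(-78330) = -2986/22967 - 1/58881*(-1/78330) = -2986/22967 + 1/4612148730 = -1967410869259/15132459983130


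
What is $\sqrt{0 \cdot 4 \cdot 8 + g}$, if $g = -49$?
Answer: $7 i \approx 7.0 i$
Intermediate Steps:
$\sqrt{0 \cdot 4 \cdot 8 + g} = \sqrt{0 \cdot 4 \cdot 8 - 49} = \sqrt{0 \cdot 8 - 49} = \sqrt{0 - 49} = \sqrt{-49} = 7 i$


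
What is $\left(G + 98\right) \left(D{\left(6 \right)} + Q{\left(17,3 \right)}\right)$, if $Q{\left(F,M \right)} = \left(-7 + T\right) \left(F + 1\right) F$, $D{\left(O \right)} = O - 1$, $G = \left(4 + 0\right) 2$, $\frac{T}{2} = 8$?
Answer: $292454$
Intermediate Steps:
$T = 16$ ($T = 2 \cdot 8 = 16$)
$G = 8$ ($G = 4 \cdot 2 = 8$)
$D{\left(O \right)} = -1 + O$
$Q{\left(F,M \right)} = F \left(9 + 9 F\right)$ ($Q{\left(F,M \right)} = \left(-7 + 16\right) \left(F + 1\right) F = 9 \left(1 + F\right) F = \left(9 + 9 F\right) F = F \left(9 + 9 F\right)$)
$\left(G + 98\right) \left(D{\left(6 \right)} + Q{\left(17,3 \right)}\right) = \left(8 + 98\right) \left(\left(-1 + 6\right) + 9 \cdot 17 \left(1 + 17\right)\right) = 106 \left(5 + 9 \cdot 17 \cdot 18\right) = 106 \left(5 + 2754\right) = 106 \cdot 2759 = 292454$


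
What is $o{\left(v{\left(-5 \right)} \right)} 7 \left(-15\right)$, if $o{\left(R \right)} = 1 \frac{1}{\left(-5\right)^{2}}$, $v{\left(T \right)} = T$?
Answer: $- \frac{21}{5} \approx -4.2$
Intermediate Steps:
$o{\left(R \right)} = \frac{1}{25}$ ($o{\left(R \right)} = 1 \cdot \frac{1}{25} = \frac{1}{25}$)
$o{\left(v{\left(-5 \right)} \right)} 7 \left(-15\right) = \frac{1}{25} \cdot 7 \left(-15\right) = \frac{7}{25} \left(-15\right) = - \frac{21}{5}$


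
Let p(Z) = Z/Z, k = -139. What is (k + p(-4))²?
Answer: 19044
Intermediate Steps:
p(Z) = 1
(k + p(-4))² = (-139 + 1)² = (-138)² = 19044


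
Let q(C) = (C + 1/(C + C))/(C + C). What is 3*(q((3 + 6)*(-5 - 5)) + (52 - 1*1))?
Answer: 1668601/10800 ≈ 154.50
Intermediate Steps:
q(C) = (C + 1/(2*C))/(2*C) (q(C) = (C + 1/(2*C))/((2*C)) = (C + 1/(2*C))*(1/(2*C)) = (C + 1/(2*C))/(2*C))
3*(q((3 + 6)*(-5 - 5)) + (52 - 1*1)) = 3*((½ + 1/(4*((3 + 6)*(-5 - 5))²)) + (52 - 1*1)) = 3*((½ + 1/(4*(9*(-10))²)) + (52 - 1)) = 3*((½ + (¼)/(-90)²) + 51) = 3*((½ + (¼)*(1/8100)) + 51) = 3*((½ + 1/32400) + 51) = 3*(16201/32400 + 51) = 3*(1668601/32400) = 1668601/10800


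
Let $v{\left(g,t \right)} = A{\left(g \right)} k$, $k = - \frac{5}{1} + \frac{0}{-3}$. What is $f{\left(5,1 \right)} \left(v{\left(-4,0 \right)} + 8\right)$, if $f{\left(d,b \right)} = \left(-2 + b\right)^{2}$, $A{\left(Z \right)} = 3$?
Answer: $-7$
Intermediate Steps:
$k = -5$ ($k = \left(-5\right) 1 + 0 \left(- \frac{1}{3}\right) = -5 + 0 = -5$)
$v{\left(g,t \right)} = -15$ ($v{\left(g,t \right)} = 3 \left(-5\right) = -15$)
$f{\left(5,1 \right)} \left(v{\left(-4,0 \right)} + 8\right) = \left(-2 + 1\right)^{2} \left(-15 + 8\right) = \left(-1\right)^{2} \left(-7\right) = 1 \left(-7\right) = -7$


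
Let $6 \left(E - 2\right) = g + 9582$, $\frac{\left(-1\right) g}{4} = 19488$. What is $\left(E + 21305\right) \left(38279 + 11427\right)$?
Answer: $492685872$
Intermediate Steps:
$g = -77952$ ($g = \left(-4\right) 19488 = -77952$)
$E = -11393$ ($E = 2 + \frac{-77952 + 9582}{6} = 2 + \frac{1}{6} \left(-68370\right) = 2 - 11395 = -11393$)
$\left(E + 21305\right) \left(38279 + 11427\right) = \left(-11393 + 21305\right) \left(38279 + 11427\right) = 9912 \cdot 49706 = 492685872$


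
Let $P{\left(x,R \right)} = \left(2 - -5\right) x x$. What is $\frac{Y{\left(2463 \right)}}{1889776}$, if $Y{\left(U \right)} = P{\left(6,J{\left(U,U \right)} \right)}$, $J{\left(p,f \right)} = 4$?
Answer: $\frac{9}{67492} \approx 0.00013335$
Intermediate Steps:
$P{\left(x,R \right)} = 7 x^{2}$ ($P{\left(x,R \right)} = \left(2 + 5\right) x x = 7 x x = 7 x^{2}$)
$Y{\left(U \right)} = 252$ ($Y{\left(U \right)} = 7 \cdot 6^{2} = 7 \cdot 36 = 252$)
$\frac{Y{\left(2463 \right)}}{1889776} = \frac{252}{1889776} = 252 \cdot \frac{1}{1889776} = \frac{9}{67492}$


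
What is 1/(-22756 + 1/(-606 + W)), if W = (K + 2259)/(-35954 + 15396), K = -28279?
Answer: -6216064/141452762663 ≈ -4.3944e-5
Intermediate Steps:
W = 13010/10279 (W = (-28279 + 2259)/(-35954 + 15396) = -26020/(-20558) = -26020*(-1/20558) = 13010/10279 ≈ 1.2657)
1/(-22756 + 1/(-606 + W)) = 1/(-22756 + 1/(-606 + 13010/10279)) = 1/(-22756 + 1/(-6216064/10279)) = 1/(-22756 - 10279/6216064) = 1/(-141452762663/6216064) = -6216064/141452762663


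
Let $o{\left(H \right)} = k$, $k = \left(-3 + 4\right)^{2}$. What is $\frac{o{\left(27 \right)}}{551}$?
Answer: $\frac{1}{551} \approx 0.0018149$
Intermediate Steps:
$k = 1$ ($k = 1^{2} = 1$)
$o{\left(H \right)} = 1$
$\frac{o{\left(27 \right)}}{551} = 1 \cdot \frac{1}{551} = \frac{1}{551}$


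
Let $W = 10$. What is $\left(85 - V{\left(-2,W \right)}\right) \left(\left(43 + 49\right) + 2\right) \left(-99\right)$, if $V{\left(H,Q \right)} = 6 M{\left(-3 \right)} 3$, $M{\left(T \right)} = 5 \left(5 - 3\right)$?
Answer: $884070$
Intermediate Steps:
$M{\left(T \right)} = 10$ ($M{\left(T \right)} = 5 \cdot 2 = 10$)
$V{\left(H,Q \right)} = 180$ ($V{\left(H,Q \right)} = 6 \cdot 10 \cdot 3 = 60 \cdot 3 = 180$)
$\left(85 - V{\left(-2,W \right)}\right) \left(\left(43 + 49\right) + 2\right) \left(-99\right) = \left(85 - 180\right) \left(\left(43 + 49\right) + 2\right) \left(-99\right) = \left(85 - 180\right) \left(92 + 2\right) \left(-99\right) = \left(-95\right) 94 \left(-99\right) = \left(-8930\right) \left(-99\right) = 884070$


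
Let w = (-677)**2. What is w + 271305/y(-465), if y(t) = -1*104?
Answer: 47394911/104 ≈ 4.5572e+5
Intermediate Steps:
w = 458329
y(t) = -104
w + 271305/y(-465) = 458329 + 271305/(-104) = 458329 + 271305*(-1/104) = 458329 - 271305/104 = 47394911/104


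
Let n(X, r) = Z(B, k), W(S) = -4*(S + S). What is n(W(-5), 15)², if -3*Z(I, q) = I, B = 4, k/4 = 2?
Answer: 16/9 ≈ 1.7778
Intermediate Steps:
k = 8 (k = 4*2 = 8)
Z(I, q) = -I/3
W(S) = -8*S
n(X, r) = -4/3 (n(X, r) = -⅓*4 = -4/3)
n(W(-5), 15)² = (-4/3)² = 16/9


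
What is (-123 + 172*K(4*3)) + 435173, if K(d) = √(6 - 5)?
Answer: 435222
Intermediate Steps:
K(d) = 1 (K(d) = √1 = 1)
(-123 + 172*K(4*3)) + 435173 = (-123 + 172*1) + 435173 = (-123 + 172) + 435173 = 49 + 435173 = 435222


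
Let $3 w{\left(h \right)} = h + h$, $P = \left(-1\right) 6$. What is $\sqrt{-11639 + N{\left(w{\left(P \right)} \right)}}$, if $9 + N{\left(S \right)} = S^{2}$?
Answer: $4 i \sqrt{727} \approx 107.85 i$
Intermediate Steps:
$P = -6$
$w{\left(h \right)} = \frac{2 h}{3}$ ($w{\left(h \right)} = \frac{h + h}{3} = \frac{2 h}{3}$)
$N{\left(S \right)} = -9 + S^{2}$
$\sqrt{-11639 + N{\left(w{\left(P \right)} \right)}} = \sqrt{-11639 - \left(9 - \left(\frac{2}{3} \left(-6\right)\right)^{2}\right)} = \sqrt{-11639 - \left(9 - \left(-4\right)^{2}\right)} = \sqrt{-11639 + \left(-9 + 16\right)} = \sqrt{-11639 + 7} = \sqrt{-11632} = 4 i \sqrt{727}$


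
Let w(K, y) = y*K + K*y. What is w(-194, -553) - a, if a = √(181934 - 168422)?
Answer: 214564 - 2*√3378 ≈ 2.1445e+5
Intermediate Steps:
w(K, y) = 2*K*y (w(K, y) = K*y + K*y = 2*K*y)
a = 2*√3378 (a = √13512 = 2*√3378 ≈ 116.24)
w(-194, -553) - a = 2*(-194)*(-553) - 2*√3378 = 214564 - 2*√3378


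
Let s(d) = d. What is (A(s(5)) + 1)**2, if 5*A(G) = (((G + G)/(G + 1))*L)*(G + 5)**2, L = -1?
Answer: 9409/9 ≈ 1045.4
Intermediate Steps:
A(G) = -2*G*(5 + G)**2/(5*(1 + G)) (A(G) = ((((G + G)/(G + 1))*(-1))*(G + 5)**2)/5 = ((((2*G)/(1 + G))*(-1))*(5 + G)**2)/5 = (((2*G/(1 + G))*(-1))*(5 + G)**2)/5 = ((-2*G/(1 + G))*(5 + G)**2)/5 = (-2*G*(5 + G)**2/(1 + G))/5 = -2*G*(5 + G)**2/(5*(1 + G)))
(A(s(5)) + 1)**2 = (-2*5*(5 + 5)**2/(5 + 5*5) + 1)**2 = (-2*5*10**2/(5 + 25) + 1)**2 = (-2*5*100/30 + 1)**2 = (-2*5*100*1/30 + 1)**2 = (-100/3 + 1)**2 = (-97/3)**2 = 9409/9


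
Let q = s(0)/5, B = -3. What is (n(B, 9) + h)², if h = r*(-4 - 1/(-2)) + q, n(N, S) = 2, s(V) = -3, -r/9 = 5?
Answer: 2524921/100 ≈ 25249.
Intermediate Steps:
r = -45 (r = -9*5 = -45)
q = -⅗ (q = -3/5 = -3*⅕ = -⅗ ≈ -0.60000)
h = 1569/10 (h = -45*(-4 - 1/(-2)) - ⅗ = -45*(-4 - ½*(-1)) - ⅗ = -45*(-4 + ½) - ⅗ = -45*(-7/2) - ⅗ = 315/2 - ⅗ = 1569/10 ≈ 156.90)
(n(B, 9) + h)² = (2 + 1569/10)² = (1589/10)² = 2524921/100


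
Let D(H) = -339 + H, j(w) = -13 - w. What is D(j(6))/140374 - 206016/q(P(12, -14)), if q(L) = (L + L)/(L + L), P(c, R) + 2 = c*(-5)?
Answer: -14459645171/70187 ≈ -2.0602e+5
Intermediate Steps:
P(c, R) = -2 - 5*c (P(c, R) = -2 + c*(-5) = -2 - 5*c)
q(L) = 1 (q(L) = (2*L)/((2*L)) = (2*L)*(1/(2*L)) = 1)
D(j(6))/140374 - 206016/q(P(12, -14)) = (-339 + (-13 - 1*6))/140374 - 206016/1 = (-339 + (-13 - 6))*(1/140374) - 206016*1 = (-339 - 19)*(1/140374) - 206016 = -358*1/140374 - 206016 = -179/70187 - 206016 = -14459645171/70187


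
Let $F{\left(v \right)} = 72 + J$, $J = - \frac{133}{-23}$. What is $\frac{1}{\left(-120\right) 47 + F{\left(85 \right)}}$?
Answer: $- \frac{23}{127931} \approx -0.00017978$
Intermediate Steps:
$J = \frac{133}{23}$ ($J = \left(-133\right) \left(- \frac{1}{23}\right) = \frac{133}{23} \approx 5.7826$)
$F{\left(v \right)} = \frac{1789}{23}$ ($F{\left(v \right)} = 72 + \frac{133}{23} = \frac{1789}{23}$)
$\frac{1}{\left(-120\right) 47 + F{\left(85 \right)}} = \frac{1}{\left(-120\right) 47 + \frac{1789}{23}} = \frac{1}{-5640 + \frac{1789}{23}} = \frac{1}{- \frac{127931}{23}} = - \frac{23}{127931}$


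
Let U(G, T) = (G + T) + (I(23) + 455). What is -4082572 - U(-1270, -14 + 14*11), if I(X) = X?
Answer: -4081920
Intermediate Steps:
U(G, T) = 478 + G + T (U(G, T) = (G + T) + (23 + 455) = (G + T) + 478 = 478 + G + T)
-4082572 - U(-1270, -14 + 14*11) = -4082572 - (478 - 1270 + (-14 + 14*11)) = -4082572 - (478 - 1270 + (-14 + 154)) = -4082572 - (478 - 1270 + 140) = -4082572 - 1*(-652) = -4082572 + 652 = -4081920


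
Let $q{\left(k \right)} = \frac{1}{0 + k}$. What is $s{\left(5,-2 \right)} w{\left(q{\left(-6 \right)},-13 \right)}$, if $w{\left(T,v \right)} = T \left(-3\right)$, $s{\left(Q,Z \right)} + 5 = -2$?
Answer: $- \frac{7}{2} \approx -3.5$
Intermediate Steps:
$s{\left(Q,Z \right)} = -7$ ($s{\left(Q,Z \right)} = -5 - 2 = -7$)
$q{\left(k \right)} = \frac{1}{k}$
$w{\left(T,v \right)} = - 3 T$
$s{\left(5,-2 \right)} w{\left(q{\left(-6 \right)},-13 \right)} = - 7 \left(- \frac{3}{-6}\right) = - 7 \left(\left(-3\right) \left(- \frac{1}{6}\right)\right) = \left(-7\right) \frac{1}{2} = - \frac{7}{2}$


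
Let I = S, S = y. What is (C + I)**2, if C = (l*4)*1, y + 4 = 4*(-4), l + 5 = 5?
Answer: 400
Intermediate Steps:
l = 0 (l = -5 + 5 = 0)
y = -20 (y = -4 + 4*(-4) = -4 - 16 = -20)
C = 0 (C = (0*4)*1 = 0*1 = 0)
S = -20
I = -20
(C + I)**2 = (0 - 20)**2 = (-20)**2 = 400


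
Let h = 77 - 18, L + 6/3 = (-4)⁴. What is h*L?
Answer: 14986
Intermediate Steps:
L = 254 (L = -2 + (-4)⁴ = -2 + 256 = 254)
h = 59
h*L = 59*254 = 14986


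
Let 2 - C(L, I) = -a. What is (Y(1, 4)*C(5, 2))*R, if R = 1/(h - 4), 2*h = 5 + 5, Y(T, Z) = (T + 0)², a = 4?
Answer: 6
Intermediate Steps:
Y(T, Z) = T²
h = 5 (h = (5 + 5)/2 = (½)*10 = 5)
C(L, I) = 6 (C(L, I) = 2 - (-1)*4 = 2 - 1*(-4) = 2 + 4 = 6)
R = 1 (R = 1/(5 - 4) = 1/1 = 1)
(Y(1, 4)*C(5, 2))*R = (1²*6)*1 = (1*6)*1 = 6*1 = 6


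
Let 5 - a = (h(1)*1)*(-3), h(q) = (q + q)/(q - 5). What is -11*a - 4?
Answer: -85/2 ≈ -42.500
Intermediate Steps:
h(q) = 2*q/(-5 + q) (h(q) = (2*q)/(-5 + q) = 2*q/(-5 + q))
a = 7/2 (a = 5 - (2*1/(-5 + 1))*1*(-3) = 5 - (2*1/(-4))*1*(-3) = 5 - (2*1*(-¼))*1*(-3) = 5 - (-½*1)*(-3) = 5 - (-1)*(-3)/2 = 5 - 1*3/2 = 5 - 3/2 = 7/2 ≈ 3.5000)
-11*a - 4 = -11*7/2 - 4 = -77/2 - 4 = -85/2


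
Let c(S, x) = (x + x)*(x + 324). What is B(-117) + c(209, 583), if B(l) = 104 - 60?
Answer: 1057606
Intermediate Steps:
B(l) = 44
c(S, x) = 2*x*(324 + x) (c(S, x) = (2*x)*(324 + x) = 2*x*(324 + x))
B(-117) + c(209, 583) = 44 + 2*583*(324 + 583) = 44 + 2*583*907 = 44 + 1057562 = 1057606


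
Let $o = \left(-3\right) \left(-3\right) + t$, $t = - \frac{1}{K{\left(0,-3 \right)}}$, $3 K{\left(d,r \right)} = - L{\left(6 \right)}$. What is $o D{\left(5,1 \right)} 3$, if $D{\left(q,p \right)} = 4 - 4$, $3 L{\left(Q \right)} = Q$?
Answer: $0$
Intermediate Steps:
$L{\left(Q \right)} = \frac{Q}{3}$
$K{\left(d,r \right)} = - \frac{2}{3}$ ($K{\left(d,r \right)} = \frac{\left(-1\right) \frac{1}{3} \cdot 6}{3} = \frac{\left(-1\right) 2}{3} = \frac{1}{3} \left(-2\right) = - \frac{2}{3}$)
$t = \frac{3}{2}$ ($t = - \frac{1}{- \frac{2}{3}} = \left(-1\right) \left(- \frac{3}{2}\right) = \frac{3}{2} \approx 1.5$)
$D{\left(q,p \right)} = 0$ ($D{\left(q,p \right)} = 4 - 4 = 0$)
$o = \frac{21}{2}$ ($o = \left(-3\right) \left(-3\right) + \frac{3}{2} = 9 + \frac{3}{2} = \frac{21}{2} \approx 10.5$)
$o D{\left(5,1 \right)} 3 = \frac{21}{2} \cdot 0 \cdot 3 = 0 \cdot 3 = 0$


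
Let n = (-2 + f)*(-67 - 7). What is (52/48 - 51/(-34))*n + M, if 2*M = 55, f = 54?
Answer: -59479/6 ≈ -9913.2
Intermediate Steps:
n = -3848 (n = (-2 + 54)*(-67 - 7) = 52*(-74) = -3848)
M = 55/2 (M = (1/2)*55 = 55/2 ≈ 27.500)
(52/48 - 51/(-34))*n + M = (52/48 - 51/(-34))*(-3848) + 55/2 = (52*(1/48) - 51*(-1/34))*(-3848) + 55/2 = (13/12 + 3/2)*(-3848) + 55/2 = (31/12)*(-3848) + 55/2 = -29822/3 + 55/2 = -59479/6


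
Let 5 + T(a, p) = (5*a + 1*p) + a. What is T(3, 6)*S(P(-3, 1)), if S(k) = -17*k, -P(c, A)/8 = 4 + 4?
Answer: 20672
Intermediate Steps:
T(a, p) = -5 + p + 6*a (T(a, p) = -5 + ((5*a + 1*p) + a) = -5 + ((5*a + p) + a) = -5 + ((p + 5*a) + a) = -5 + (p + 6*a) = -5 + p + 6*a)
P(c, A) = -64 (P(c, A) = -8*(4 + 4) = -8*8 = -64)
T(3, 6)*S(P(-3, 1)) = (-5 + 6 + 6*3)*(-17*(-64)) = (-5 + 6 + 18)*1088 = 19*1088 = 20672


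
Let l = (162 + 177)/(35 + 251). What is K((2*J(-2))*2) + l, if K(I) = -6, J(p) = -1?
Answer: -1377/286 ≈ -4.8147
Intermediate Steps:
l = 339/286 ≈ 1.1853
K((2*J(-2))*2) + l = -6 + 339/286 = -1377/286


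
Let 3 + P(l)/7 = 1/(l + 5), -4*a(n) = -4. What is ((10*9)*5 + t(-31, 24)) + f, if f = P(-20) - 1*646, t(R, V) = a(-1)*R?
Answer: -3727/15 ≈ -248.47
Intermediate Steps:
a(n) = 1 (a(n) = -1/4*(-4) = 1)
t(R, V) = R (t(R, V) = 1*R = R)
P(l) = -21 + 7/(5 + l) (P(l) = -21 + 7/(l + 5) = -21 + 7/(5 + l))
f = -10012/15 (f = 7*(-14 - 3*(-20))/(5 - 20) - 1*646 = 7*(-14 + 60)/(-15) - 646 = 7*(-1/15)*46 - 646 = -322/15 - 646 = -10012/15 ≈ -667.47)
((10*9)*5 + t(-31, 24)) + f = ((10*9)*5 - 31) - 10012/15 = (90*5 - 31) - 10012/15 = (450 - 31) - 10012/15 = 419 - 10012/15 = -3727/15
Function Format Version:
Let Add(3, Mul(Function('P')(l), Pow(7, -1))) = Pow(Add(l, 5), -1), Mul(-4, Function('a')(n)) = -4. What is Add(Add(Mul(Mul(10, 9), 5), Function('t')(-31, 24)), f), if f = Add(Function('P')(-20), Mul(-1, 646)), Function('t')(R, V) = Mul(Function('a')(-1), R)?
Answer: Rational(-3727, 15) ≈ -248.47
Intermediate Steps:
Function('a')(n) = 1 (Function('a')(n) = Mul(Rational(-1, 4), -4) = 1)
Function('t')(R, V) = R (Function('t')(R, V) = Mul(1, R) = R)
Function('P')(l) = Add(-21, Mul(7, Pow(Add(5, l), -1))) (Function('P')(l) = Add(-21, Mul(7, Pow(Add(l, 5), -1))) = Add(-21, Mul(7, Pow(Add(5, l), -1))))
f = Rational(-10012, 15) (f = Add(Mul(7, Pow(Add(5, -20), -1), Add(-14, Mul(-3, -20))), Mul(-1, 646)) = Add(Mul(7, Pow(-15, -1), Add(-14, 60)), -646) = Add(Mul(7, Rational(-1, 15), 46), -646) = Add(Rational(-322, 15), -646) = Rational(-10012, 15) ≈ -667.47)
Add(Add(Mul(Mul(10, 9), 5), Function('t')(-31, 24)), f) = Add(Add(Mul(Mul(10, 9), 5), -31), Rational(-10012, 15)) = Add(Add(Mul(90, 5), -31), Rational(-10012, 15)) = Add(Add(450, -31), Rational(-10012, 15)) = Add(419, Rational(-10012, 15)) = Rational(-3727, 15)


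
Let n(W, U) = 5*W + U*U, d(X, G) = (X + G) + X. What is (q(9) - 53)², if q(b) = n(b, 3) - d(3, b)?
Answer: 196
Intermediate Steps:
d(X, G) = G + 2*X (d(X, G) = (G + X) + X = G + 2*X)
n(W, U) = U² + 5*W (n(W, U) = 5*W + U² = U² + 5*W)
q(b) = 3 + 4*b (q(b) = (3² + 5*b) - (b + 2*3) = (9 + 5*b) - (b + 6) = (9 + 5*b) - (6 + b) = (9 + 5*b) + (-6 - b) = 3 + 4*b)
(q(9) - 53)² = ((3 + 4*9) - 53)² = ((3 + 36) - 53)² = (39 - 53)² = (-14)² = 196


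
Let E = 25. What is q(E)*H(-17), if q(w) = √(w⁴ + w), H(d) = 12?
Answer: 60*√15626 ≈ 7500.2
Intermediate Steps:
q(w) = √(w + w⁴)
q(E)*H(-17) = √(25 + 25⁴)*12 = √(25 + 390625)*12 = √390650*12 = (5*√15626)*12 = 60*√15626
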